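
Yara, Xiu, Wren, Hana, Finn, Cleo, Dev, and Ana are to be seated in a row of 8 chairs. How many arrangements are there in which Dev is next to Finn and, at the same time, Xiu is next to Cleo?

2880

Treat {Dev,Finn} as one block (2 orders) and {Xiu,Cleo} as another (2 orders).
That leaves 6 units to arrange: 2 × 2 × 6! = 4 × 720 = 2880.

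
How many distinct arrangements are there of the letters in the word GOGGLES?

840

GOGGLES has 7 letters with G appearing 3 times.
So there are 7! / (3!) = 840 distinguishable arrangements.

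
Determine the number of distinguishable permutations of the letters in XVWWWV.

The 6 letters of XVWWWV have repeats: V appearing twice and W appearing 3 times.
So there are 6! / (3!·2!) = 60 distinguishable arrangements.

60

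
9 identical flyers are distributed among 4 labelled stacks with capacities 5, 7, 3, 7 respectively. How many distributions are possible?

Without the upper bounds there are C(12,3) = 220 ways to split 9 among 4 stacks.
Subtract solutions that violate a single cap (substitute x_i' = x_i − (cap_i+1)): x_1 ≥ 6 gives C(6,3) = 20; x_2 ≥ 8 gives C(4,3) = 4; x_3 ≥ 4 gives C(8,3) = 56; x_4 ≥ 8 gives C(4,3) = 4. Together 84.
No two caps can be exceeded simultaneously, so the pair terms are all 0.
By inclusion–exclusion the count is 220 − 84 + 0 = 136.

136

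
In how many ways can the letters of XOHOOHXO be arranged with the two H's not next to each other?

There are 8!/(4!·2!·2!) = 420 arrangements of XOHOOHXO in total.
If the two H's are adjacent, glue them into one block, leaving 7 items to arrange: (7)!/(4!·2!) = 105 ways.
Hence 420 − 105 = 315.

315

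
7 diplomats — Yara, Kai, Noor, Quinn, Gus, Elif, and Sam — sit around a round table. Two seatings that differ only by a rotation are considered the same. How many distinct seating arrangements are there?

720

Seat Yara anywhere (absorbing the rotational symmetry), then permute the other 6: (6)! = 720.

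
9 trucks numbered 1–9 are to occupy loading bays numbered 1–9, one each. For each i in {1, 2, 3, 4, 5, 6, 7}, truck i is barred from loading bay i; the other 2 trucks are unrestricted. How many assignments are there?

Let Aᵢ (for 1 ≤ i ≤ 7) be the placements that put truck i in its forbidden loading bay. Any j of these fix j positions, leaving (9−j)! ways to fill the rest, and there are C(7,j) ways to pick which j.
By inclusion–exclusion, the number of valid placements is Σ_{j=0}^{7} (−1)^j C(7,j)·(9−j)!.
Computing: 362880 − 282240 + 105840 − 25200 + 4200 − 504 + 42 − 2 = 165016.

165016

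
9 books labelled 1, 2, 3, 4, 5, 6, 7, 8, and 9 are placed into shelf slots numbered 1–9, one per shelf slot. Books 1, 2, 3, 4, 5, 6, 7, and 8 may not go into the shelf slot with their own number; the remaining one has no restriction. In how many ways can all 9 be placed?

148329

Let Aᵢ (for 1 ≤ i ≤ 8) be the placements that put book i in its forbidden shelf slot. Any j of these fix j positions, leaving (9−j)! ways to fill the rest, and there are C(8,j) ways to pick which j.
By inclusion–exclusion, the number of valid placements is Σ_{j=0}^{8} (−1)^j C(8,j)·(9−j)!.
Computing: 362880 − 322560 + 141120 − 40320 + 8400 − 1344 + 168 − 16 + 1 = 148329.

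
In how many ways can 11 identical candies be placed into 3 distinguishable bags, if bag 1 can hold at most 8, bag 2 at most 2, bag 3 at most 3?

Without the upper bounds there are C(13,2) = 78 ways to split 11 among 3 bags.
Subtract solutions that violate a single cap (substitute x_i' = x_i − (cap_i+1)): x_1 ≥ 9 gives C(4,2) = 6; x_2 ≥ 3 gives C(10,2) = 45; x_3 ≥ 4 gives C(9,2) = 36. Together 87.
Add back pairs where two caps are both exceeded: 0 + 0 + 15 = 15.
By inclusion–exclusion the count is 78 − 87 + 15 = 6.

6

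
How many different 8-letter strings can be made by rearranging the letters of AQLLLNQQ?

The 8 letters of AQLLLNQQ have repeats: L appearing 3 times and Q appearing 3 times.
So there are 8! / (3!·3!) = 1120 distinguishable arrangements.

1120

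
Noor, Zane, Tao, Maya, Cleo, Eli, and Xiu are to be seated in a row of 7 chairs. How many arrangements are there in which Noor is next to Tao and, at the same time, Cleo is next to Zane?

Treat {Noor,Tao} as one block (2 orders) and {Cleo,Zane} as another (2 orders).
That leaves 5 units to arrange: 2 × 2 × 5! = 4 × 120 = 480.

480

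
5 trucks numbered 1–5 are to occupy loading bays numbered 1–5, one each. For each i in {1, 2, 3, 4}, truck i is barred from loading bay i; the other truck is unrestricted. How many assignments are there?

Let Aᵢ (for 1 ≤ i ≤ 4) be the placements that put truck i in its forbidden loading bay. Any j of these fix j positions, leaving (5−j)! ways to fill the rest, and there are C(4,j) ways to pick which j.
By inclusion–exclusion, the number of valid placements is Σ_{j=0}^{4} (−1)^j C(4,j)·(5−j)!.
Computing: 120 − 96 + 36 − 8 + 1 = 53.

53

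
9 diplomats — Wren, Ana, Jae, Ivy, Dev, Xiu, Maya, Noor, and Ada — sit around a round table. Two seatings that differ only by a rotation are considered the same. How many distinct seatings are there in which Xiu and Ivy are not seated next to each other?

30240

All circular seatings of 9 people number (8)! = 40320.
Seatings with Xiu beside Ivy: treat them as a block with 2 internal orders, giving 2 × (7)! = 10080.
Subtracting, 40320 − 10080 = 30240.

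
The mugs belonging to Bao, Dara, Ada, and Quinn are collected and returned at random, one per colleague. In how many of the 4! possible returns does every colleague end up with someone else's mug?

9

Count assignments avoiding every fixed point. For any j of the 4 colleagues fixed to their own mug, the other 4−j can be arranged in (4−j)! ways.
By inclusion–exclusion this is Σ_{j=0}^{4} (−1)^j C(4,j)·(4−j)!.
Computing: 24 − 24 + 12 − 4 + 1 = 9.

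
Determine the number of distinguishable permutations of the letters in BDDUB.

30

The 5 letters of BDDUB have repeats: B appearing twice and D appearing twice.
The number of distinct arrangements is 5!/(2!·2!) = 120/4 = 30.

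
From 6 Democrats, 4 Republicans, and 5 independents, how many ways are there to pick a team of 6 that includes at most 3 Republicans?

Split by how many Republicans are chosen (0 through 3).
Sum: C(4,0)·C(11,6) + C(4,1)·C(11,5) + C(4,2)·C(11,4) + C(4,3)·C(11,3) = 462 + 1848 + 1980 + 660 = 4950.

4950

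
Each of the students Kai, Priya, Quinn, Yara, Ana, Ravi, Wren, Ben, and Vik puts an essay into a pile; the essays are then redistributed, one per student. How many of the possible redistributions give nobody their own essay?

133496

This is the derangement count D_9: permutations of 9 items with no fixed point.
By inclusion–exclusion this is Σ_{j=0}^{9} (−1)^j C(9,j)·(9−j)!.
Computing: 362880 − 362880 + 181440 − 60480 + 15120 − 3024 + 504 − 72 + 9 − 1 = 133496.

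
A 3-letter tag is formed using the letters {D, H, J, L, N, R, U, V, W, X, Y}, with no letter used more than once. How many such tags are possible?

990

With no repetition, fill the 3 letters in order: 11 choices, then 10, down to 9.
That product is 11 × 10 × 9 = 990.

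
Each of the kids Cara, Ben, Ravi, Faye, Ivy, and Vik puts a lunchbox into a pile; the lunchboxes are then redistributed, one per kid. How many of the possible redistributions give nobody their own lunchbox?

Let Aᵢ be the assignments in which kid i gets their own lunchbox. We want the size of the complement of A₁∪…∪A_6.
By inclusion–exclusion this is Σ_{j=0}^{6} (−1)^j C(6,j)·(6−j)!.
Computing: 720 − 720 + 360 − 120 + 30 − 6 + 1 = 265.

265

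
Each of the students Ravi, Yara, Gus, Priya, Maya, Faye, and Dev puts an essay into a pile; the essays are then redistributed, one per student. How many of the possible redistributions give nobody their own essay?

Count assignments avoiding every fixed point. For any j of the 7 students fixed to their own essay, the other 7−j can be arranged in (7−j)! ways.
By inclusion–exclusion this is Σ_{j=0}^{7} (−1)^j C(7,j)·(7−j)!.
Computing: 5040 − 5040 + 2520 − 840 + 210 − 42 + 7 − 1 = 1854.

1854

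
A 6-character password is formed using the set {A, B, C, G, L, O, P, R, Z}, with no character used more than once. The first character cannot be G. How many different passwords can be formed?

The first character has 9−1 = 8 choices (anything except G).
The remaining 5 characters are filled from the other 8 symbols without repetition: 8 × 7 × 6 × 5 × 4 = 6720.
Total: 8 × 6720 = 53760.

53760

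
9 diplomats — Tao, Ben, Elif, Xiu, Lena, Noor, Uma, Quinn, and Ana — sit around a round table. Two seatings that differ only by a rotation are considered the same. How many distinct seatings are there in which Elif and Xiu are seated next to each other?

Treat {Elif, Xiu} as one unit (2 internal orders) and seat the resulting 8 units around the table: (7)! circular arrangements.
So 2 × (7)! = 2 × 5040 = 10080.

10080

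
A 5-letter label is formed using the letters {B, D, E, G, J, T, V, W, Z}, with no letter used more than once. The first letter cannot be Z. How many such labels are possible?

The first letter has 9−1 = 8 choices (anything except Z).
The remaining 4 letters are filled from the other 8 symbols without repetition: 8 × 7 × 6 × 5 = 1680.
Total: 8 × 1680 = 13440.

13440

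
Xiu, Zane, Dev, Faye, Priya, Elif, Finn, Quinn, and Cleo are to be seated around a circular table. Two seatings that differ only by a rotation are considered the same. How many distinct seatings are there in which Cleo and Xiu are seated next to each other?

10080

Treat {Cleo, Xiu} as one unit (2 internal orders) and seat the resulting 8 units around the table: (7)! circular arrangements.
So 2 × (7)! = 2 × 5040 = 10080.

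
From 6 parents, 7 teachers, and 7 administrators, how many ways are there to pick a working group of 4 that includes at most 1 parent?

3185

Split by how many parents are chosen (0 through 1).
Sum: C(6,0)·C(14,4) + C(6,1)·C(14,3) = 1001 + 2184 = 3185.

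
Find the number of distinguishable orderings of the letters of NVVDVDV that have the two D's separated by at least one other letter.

Total arrangements of NVVDVDV: 7!/(4!·2!) = 105.
Arrangements with the D's together: treat DD as one letter, giving (6)!/(4!) = 30.
Hence 105 − 30 = 75.

75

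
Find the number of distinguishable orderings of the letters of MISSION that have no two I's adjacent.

900

There are 7!/(2!·2!) = 1260 arrangements of MISSION in total.
Arrangements with the I's together: treat II as one letter, giving (6)!/(2!) = 360.
Subtracting, 1260 − 360 = 900 arrangements keep the I's apart.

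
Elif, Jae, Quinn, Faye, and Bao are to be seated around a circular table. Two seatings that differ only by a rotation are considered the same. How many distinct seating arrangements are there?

24

Fix one person's seat to break rotational symmetry; the remaining 4 people can be arranged in (4)! = 24 ways.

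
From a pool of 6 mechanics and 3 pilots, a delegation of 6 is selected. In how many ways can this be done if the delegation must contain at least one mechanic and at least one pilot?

Total 6-person selections from all 9: C(9,6) = 84.
Selections missing a whole group: no mechanics → C(3,6) = 0; no pilots → C(6,6) = 1.
Both groups omitted at once is impossible, so 84 − 1 = 83.

83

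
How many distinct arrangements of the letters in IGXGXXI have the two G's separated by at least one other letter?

150

There are 7!/(3!·2!·2!) = 210 arrangements of IGXGXXI in total.
Arrangements with the G's together: treat GG as one letter, giving (6)!/(3!·2!) = 60.
Subtracting, 210 − 60 = 150 arrangements keep the G's apart.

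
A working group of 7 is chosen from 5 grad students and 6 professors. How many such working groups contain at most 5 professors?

Split by how many professors are chosen (0 through 5).
Sum: C(6,0)·C(5,7) + C(6,1)·C(5,6) + C(6,2)·C(5,5) + C(6,3)·C(5,4) + C(6,4)·C(5,3) + C(6,5)·C(5,2) = 0 + 0 + 15 + 100 + 150 + 60 = 325.

325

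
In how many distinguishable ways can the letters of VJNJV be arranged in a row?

Letter multiplicities in VJNJV: J×2, N×1, V×2.
So there are 5! / (2!·2!) = 30 distinguishable arrangements.

30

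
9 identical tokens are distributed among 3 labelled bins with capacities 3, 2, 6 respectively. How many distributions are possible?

6

Ignoring the caps, the number of non-negative solutions to x_1+…+x_3 = 9 is C(11,2) = 55.
Subtract solutions that violate a single cap (substitute x_i' = x_i − (cap_i+1)): x_1 ≥ 4 gives C(7,2) = 21; x_2 ≥ 3 gives C(8,2) = 28; x_3 ≥ 7 gives C(4,2) = 6. Together 55.
Add back pairs where two caps are both exceeded: 6 + 0 + 0 = 6.
By inclusion–exclusion the count is 55 − 55 + 6 = 6.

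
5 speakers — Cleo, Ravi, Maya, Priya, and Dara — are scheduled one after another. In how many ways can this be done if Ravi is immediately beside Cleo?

48

Glue Ravi and Cleo into one block (2 internal orders), leaving 4 units to arrange in a row.
That gives 2 × 4! = 2 × 24 = 48.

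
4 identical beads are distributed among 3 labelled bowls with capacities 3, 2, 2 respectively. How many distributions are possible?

Without the upper bounds there are C(6,2) = 15 ways to split 4 among 3 bowls.
Subtract solutions that violate a single cap (substitute x_i' = x_i − (cap_i+1)): x_1 ≥ 4 gives C(2,2) = 1; x_2 ≥ 3 gives C(3,2) = 3; x_3 ≥ 3 gives C(3,2) = 3. Together 7.
No two caps can be exceeded simultaneously, so the pair terms are all 0.
By inclusion–exclusion the count is 15 − 7 + 0 = 8.

8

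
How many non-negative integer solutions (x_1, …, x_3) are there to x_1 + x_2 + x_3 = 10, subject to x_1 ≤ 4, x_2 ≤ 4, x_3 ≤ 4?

Ignoring the caps, the number of non-negative solutions to x_1+…+x_3 = 10 is C(12,2) = 66.
Subtract solutions that violate a single cap (substitute x_i' = x_i − (cap_i+1)): x_1 ≥ 5 gives C(7,2) = 21; x_2 ≥ 5 gives C(7,2) = 21; x_3 ≥ 5 gives C(7,2) = 21. Together 63.
Add back pairs where two caps are both exceeded: 1 + 1 + 1 = 3.
By inclusion–exclusion the count is 66 − 63 + 3 = 6.

6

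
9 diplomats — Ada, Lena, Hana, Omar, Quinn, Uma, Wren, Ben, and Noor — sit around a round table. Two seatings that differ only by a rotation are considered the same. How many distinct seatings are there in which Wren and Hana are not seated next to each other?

30240

Without the restriction there are (8)! = 40320 seatings.
Those with Wren next to Hana: fuse the pair into one unit and seat 8 units around a circle — 2·(7)! = 10080.
Subtracting, 40320 − 10080 = 30240.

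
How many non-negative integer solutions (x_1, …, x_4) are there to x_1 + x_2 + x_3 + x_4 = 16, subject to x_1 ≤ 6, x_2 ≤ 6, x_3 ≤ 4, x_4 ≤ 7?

108

By stars and bars, unrestricted non-negative solutions to x_1+…+x_4 = 16 number C(16+3,3) = 969.
Subtract solutions that violate a single cap (substitute x_i' = x_i − (cap_i+1)): x_1 ≥ 7 gives C(12,3) = 220; x_2 ≥ 7 gives C(12,3) = 220; x_3 ≥ 5 gives C(14,3) = 364; x_4 ≥ 8 gives C(11,3) = 165. Together 969.
Add back pairs where two caps are both exceeded: 10 + 35 + 4 + 35 + 4 + 20 = 108.
By inclusion–exclusion the count is 969 − 969 + 108 = 108.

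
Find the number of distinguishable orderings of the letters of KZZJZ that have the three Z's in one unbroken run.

Treat the 3 copies of Z as a single block. The multiset to arrange is then {ZZZ, J, K}, 3 items in all.
All 3 items are distinct, so there are (3)! = 6 arrangements.

6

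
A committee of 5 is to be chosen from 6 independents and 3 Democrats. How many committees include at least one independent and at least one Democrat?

With no constraint there are C(9,5) = 126 possible selections.
Selections missing a whole group: no independents → C(3,5) = 0; no Democrats → C(6,5) = 6.
Both groups omitted at once is impossible, so 126 − 6 = 120.

120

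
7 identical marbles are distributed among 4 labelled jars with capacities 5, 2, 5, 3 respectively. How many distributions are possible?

58

Ignoring the caps, the number of non-negative solutions to x_1+…+x_4 = 7 is C(10,3) = 120.
Subtract solutions that violate a single cap (substitute x_i' = x_i − (cap_i+1)): x_1 ≥ 6 gives C(4,3) = 4; x_2 ≥ 3 gives C(7,3) = 35; x_3 ≥ 6 gives C(4,3) = 4; x_4 ≥ 4 gives C(6,3) = 20. Together 63.
Add back pairs where two caps are both exceeded: 0 + 0 + 0 + 0 + 1 + 0 = 1.
By inclusion–exclusion the count is 120 − 63 + 1 = 58.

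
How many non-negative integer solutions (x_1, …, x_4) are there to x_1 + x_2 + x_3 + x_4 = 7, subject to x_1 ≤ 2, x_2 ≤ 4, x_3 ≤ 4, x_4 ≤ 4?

Ignoring the caps, the number of non-negative solutions to x_1+…+x_4 = 7 is C(10,3) = 120.
Subtract solutions that violate a single cap (substitute x_i' = x_i − (cap_i+1)): x_1 ≥ 3 gives C(7,3) = 35; x_2 ≥ 5 gives C(5,3) = 10; x_3 ≥ 5 gives C(5,3) = 10; x_4 ≥ 5 gives C(5,3) = 10. Together 65.
No two caps can be exceeded simultaneously, so the pair terms are all 0.
By inclusion–exclusion the count is 120 − 65 + 0 = 55.

55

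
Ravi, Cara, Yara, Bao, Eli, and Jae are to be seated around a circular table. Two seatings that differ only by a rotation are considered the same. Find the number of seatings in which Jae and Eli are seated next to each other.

Treat {Jae, Eli} as one unit (2 internal orders) and seat the resulting 5 units around the table: (4)! circular arrangements.
So 2 × (4)! = 2 × 24 = 48.

48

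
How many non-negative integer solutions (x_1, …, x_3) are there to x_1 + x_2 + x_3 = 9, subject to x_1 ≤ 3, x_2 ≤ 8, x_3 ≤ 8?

By stars and bars, unrestricted non-negative solutions to x_1+…+x_3 = 9 number C(9+2,2) = 55.
Subtract solutions that violate a single cap (substitute x_i' = x_i − (cap_i+1)): x_1 ≥ 4 gives C(7,2) = 21; x_2 ≥ 9 gives C(2,2) = 1; x_3 ≥ 9 gives C(2,2) = 1. Together 23.
No two caps can be exceeded simultaneously, so the pair terms are all 0.
By inclusion–exclusion the count is 55 − 23 + 0 = 32.

32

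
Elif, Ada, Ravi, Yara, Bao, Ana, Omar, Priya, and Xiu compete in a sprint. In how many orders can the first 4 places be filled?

There are 9 choices for 1st place, 8 for 2nd, and so on down to 6 for position 4.
That gives 9 × 8 × 7 × 6 = 3024.

3024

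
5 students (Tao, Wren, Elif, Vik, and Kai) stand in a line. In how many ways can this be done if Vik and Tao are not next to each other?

72

There are 5! = 120 arrangements in all. If Vik and Tao are adjacent, merging them into one block gives 2·(4)! = 48 arrangements.
So 120 − 48 = 72 arrangements keep them apart.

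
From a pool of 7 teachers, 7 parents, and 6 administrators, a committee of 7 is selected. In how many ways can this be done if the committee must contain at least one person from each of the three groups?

70658

With no constraint there are C(20,7) = 77520 possible selections.
Selections missing a whole group: no teachers → C(13,7) = 1716; no parents → C(13,7) = 1716; no administrators → C(14,7) = 3432.
Add back selections omitting two groups (i.e. drawn from a single group): C(7,7) + C(7,7) + C(6,7) = 2.
By inclusion–exclusion: 77520 − 6864 + 2 = 70658.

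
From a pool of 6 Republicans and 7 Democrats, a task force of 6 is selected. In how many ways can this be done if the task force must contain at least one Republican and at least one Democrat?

1708

Unrestricted: C(13,6) = 1716 ways to pick any 6 of the 13.
Subtract selections that omit an entire group: no Republicans → C(7,6) = 7; no Democrats → C(6,6) = 1.
Both groups omitted at once is impossible, so 1716 − 8 = 1708.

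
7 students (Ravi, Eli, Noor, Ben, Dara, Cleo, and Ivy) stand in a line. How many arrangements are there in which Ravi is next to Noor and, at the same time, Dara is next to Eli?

Treat {Ravi,Noor} as one block (2 orders) and {Dara,Eli} as another (2 orders).
That leaves 5 units to arrange: 2 × 2 × 5! = 4 × 120 = 480.

480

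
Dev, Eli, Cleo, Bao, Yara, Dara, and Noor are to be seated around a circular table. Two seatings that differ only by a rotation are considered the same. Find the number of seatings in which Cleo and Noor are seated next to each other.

Treat {Cleo, Noor} as one unit (2 internal orders) and seat the resulting 6 units around the table: (5)! circular arrangements.
So 2 × (5)! = 2 × 120 = 240.

240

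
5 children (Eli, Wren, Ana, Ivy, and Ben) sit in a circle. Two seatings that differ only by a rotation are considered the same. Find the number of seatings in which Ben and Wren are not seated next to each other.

Without the restriction there are (4)! = 24 seatings.
Those with Ben next to Wren: fuse the pair into one unit and seat 4 units around a circle — 2·(3)! = 12.
Subtracting, 24 − 12 = 12.

12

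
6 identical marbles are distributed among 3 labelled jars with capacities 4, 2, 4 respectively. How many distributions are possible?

12

By stars and bars, unrestricted non-negative solutions to x_1+…+x_3 = 6 number C(6+2,2) = 28.
Subtract solutions that violate a single cap (substitute x_i' = x_i − (cap_i+1)): x_1 ≥ 5 gives C(3,2) = 3; x_2 ≥ 3 gives C(5,2) = 10; x_3 ≥ 5 gives C(3,2) = 3. Together 16.
No two caps can be exceeded simultaneously, so the pair terms are all 0.
By inclusion–exclusion the count is 28 − 16 + 0 = 12.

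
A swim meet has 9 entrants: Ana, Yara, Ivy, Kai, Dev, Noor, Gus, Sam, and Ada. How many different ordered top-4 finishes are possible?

There are 9 choices for 1st place, 8 for 2nd, and so on down to 6 for position 4.
That gives 9 × 8 × 7 × 6 = 3024.

3024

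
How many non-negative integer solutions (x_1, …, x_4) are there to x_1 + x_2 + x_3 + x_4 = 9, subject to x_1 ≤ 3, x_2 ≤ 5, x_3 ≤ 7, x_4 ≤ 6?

Ignoring the caps, the number of non-negative solutions to x_1+…+x_4 = 9 is C(12,3) = 220.
Subtract solutions that violate a single cap (substitute x_i' = x_i − (cap_i+1)): x_1 ≥ 4 gives C(8,3) = 56; x_2 ≥ 6 gives C(6,3) = 20; x_3 ≥ 8 gives C(4,3) = 4; x_4 ≥ 7 gives C(5,3) = 10. Together 90.
No two caps can be exceeded simultaneously, so the pair terms are all 0.
By inclusion–exclusion the count is 220 − 90 + 0 = 130.

130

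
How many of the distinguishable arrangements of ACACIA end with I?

10

Fix I in the last position and arrange the remaining 5 letters.
Those 5 letters have A appearing 3 times and C appearing twice, giving (5)!/(3!·2!) = 10.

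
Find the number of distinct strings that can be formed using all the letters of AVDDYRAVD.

15120

AVDDYRAVD has 9 letters with A appearing twice, D appearing 3 times, and V appearing twice.
The number of distinct arrangements is 9!/(3!·2!·2!) = 362880/24 = 15120.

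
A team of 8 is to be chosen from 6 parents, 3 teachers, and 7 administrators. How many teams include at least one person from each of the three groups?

Total 8-person selections from all 16: C(16,8) = 12870.
Selections missing a whole group: no parents → C(10,8) = 45; no teachers → C(13,8) = 1287; no administrators → C(9,8) = 9.
Add back selections omitting two groups (i.e. drawn from a single group): C(6,8) + C(3,8) + C(7,8) = 0.
By inclusion–exclusion: 12870 − 1341 + 0 = 11529.

11529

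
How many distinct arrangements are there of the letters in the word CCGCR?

Letter multiplicities in CCGCR: C×3, G×1, R×1.
Dividing 5! = 120 by 3! = 6 for the repeated letters gives 20.

20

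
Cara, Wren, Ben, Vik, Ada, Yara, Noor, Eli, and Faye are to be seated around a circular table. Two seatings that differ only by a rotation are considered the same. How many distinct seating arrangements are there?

40320

Around a circle, 9 distinct people have 9!/9 = (8)! = 40320 rotationally distinct seatings.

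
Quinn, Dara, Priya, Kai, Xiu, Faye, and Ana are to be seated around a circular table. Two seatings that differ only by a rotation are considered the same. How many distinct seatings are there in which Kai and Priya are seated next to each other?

240

Treat {Kai, Priya} as one unit (2 internal orders) and seat the resulting 6 units around the table: (5)! circular arrangements.
So 2 × (5)! = 2 × 120 = 240.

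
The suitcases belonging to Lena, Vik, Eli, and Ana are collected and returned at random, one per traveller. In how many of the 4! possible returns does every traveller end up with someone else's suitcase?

9

This is the derangement count D_4: permutations of 4 items with no fixed point.
By inclusion–exclusion this is Σ_{j=0}^{4} (−1)^j C(4,j)·(4−j)!.
Computing: 24 − 24 + 12 − 4 + 1 = 9.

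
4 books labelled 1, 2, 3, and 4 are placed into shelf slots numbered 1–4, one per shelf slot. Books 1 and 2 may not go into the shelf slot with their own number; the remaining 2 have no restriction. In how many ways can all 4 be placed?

14

Let Aᵢ (for i ∈ {1, 2}) be the placements that put book i in its forbidden shelf slot. Any j of these fix j positions, leaving (4−j)! ways to fill the rest, and there are C(2,j) ways to pick which j.
By inclusion–exclusion, the number of valid placements is Σ_{j=0}^{2} (−1)^j C(2,j)·(4−j)!.
Computing: 24 − 12 + 2 = 14.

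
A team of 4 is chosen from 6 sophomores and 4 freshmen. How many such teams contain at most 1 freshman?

95

Split by how many freshmen are chosen (0 through 1).
Sum: C(4,0)·C(6,4) + C(4,1)·C(6,3) = 15 + 80 = 95.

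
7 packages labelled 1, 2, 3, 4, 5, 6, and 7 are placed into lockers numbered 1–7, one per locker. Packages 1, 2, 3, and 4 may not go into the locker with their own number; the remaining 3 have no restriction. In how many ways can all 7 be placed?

2790

Let Aᵢ (for 1 ≤ i ≤ 4) be the placements that put package i in its forbidden locker. Any j of these fix j positions, leaving (7−j)! ways to fill the rest, and there are C(4,j) ways to pick which j.
By inclusion–exclusion, the number of valid placements is Σ_{j=0}^{4} (−1)^j C(4,j)·(7−j)!.
Computing: 5040 − 2880 + 720 − 96 + 6 = 2790.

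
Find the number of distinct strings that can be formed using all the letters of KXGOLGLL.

3360

KXGOLGLL has 8 letters with G appearing twice and L appearing 3 times.
The number of distinct arrangements is 8!/(3!·2!) = 40320/12 = 3360.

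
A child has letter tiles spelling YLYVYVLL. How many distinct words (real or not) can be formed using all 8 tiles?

560

The 8 letters of YLYVYVLL have repeats: L appearing 3 times, V appearing twice, and Y appearing 3 times.
So there are 8! / (3!·3!·2!) = 560 distinguishable arrangements.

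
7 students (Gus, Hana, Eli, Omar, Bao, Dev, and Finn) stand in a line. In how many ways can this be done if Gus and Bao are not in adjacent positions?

3600

Of the 7! = 5040 arrangements, those with Gus and Bao adjacent number 2 × 6! = 1440 (treat the pair as a block with 2 internal orders).
So 5040 − 1440 = 3600 arrangements keep them apart.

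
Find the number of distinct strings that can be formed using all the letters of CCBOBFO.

630

CCBOBFO has 7 letters with B appearing twice, C appearing twice, and O appearing twice.
So there are 7! / (2!·2!·2!) = 630 distinguishable arrangements.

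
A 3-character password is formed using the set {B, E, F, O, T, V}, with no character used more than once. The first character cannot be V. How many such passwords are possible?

The first character has 6−1 = 5 choices (anything except V).
The remaining 2 characters are filled from the other 5 symbols without repetition: 5 × 4 = 20.
Total: 5 × 20 = 100.

100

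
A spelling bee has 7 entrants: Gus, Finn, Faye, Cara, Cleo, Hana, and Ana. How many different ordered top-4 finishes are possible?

This is an ordered selection of 4 from 7: P(7,4).
That gives 7 × 6 × 5 × 4 = 840.

840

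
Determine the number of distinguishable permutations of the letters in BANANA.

BANANA has 6 letters with A appearing 3 times and N appearing twice.
So there are 6! / (3!·2!) = 60 distinguishable arrangements.

60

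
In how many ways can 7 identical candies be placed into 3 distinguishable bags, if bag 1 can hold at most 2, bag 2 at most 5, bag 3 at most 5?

Without the upper bounds there are C(9,2) = 36 ways to split 7 among 3 bags.
Subtract solutions that violate a single cap (substitute x_i' = x_i − (cap_i+1)): x_1 ≥ 3 gives C(6,2) = 15; x_2 ≥ 6 gives C(3,2) = 3; x_3 ≥ 6 gives C(3,2) = 3. Together 21.
No two caps can be exceeded simultaneously, so the pair terms are all 0.
By inclusion–exclusion the count is 36 − 21 + 0 = 15.

15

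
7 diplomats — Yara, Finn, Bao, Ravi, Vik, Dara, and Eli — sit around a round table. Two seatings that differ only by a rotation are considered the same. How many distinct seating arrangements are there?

Fix one person's seat to break rotational symmetry; the remaining 6 people can be arranged in (6)! = 720 ways.

720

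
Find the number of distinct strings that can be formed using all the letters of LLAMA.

LLAMA has 5 letters with A appearing twice and L appearing twice.
So there are 5! / (2!·2!) = 30 distinguishable arrangements.

30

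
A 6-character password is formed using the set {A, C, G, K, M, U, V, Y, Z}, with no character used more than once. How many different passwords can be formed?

Choose and order 6 of the 9 symbols: the first character has 9 options, the next 8, and so on down to 4.
9 × 8 × 7 × 6 × 5 × 4 = 60480.

60480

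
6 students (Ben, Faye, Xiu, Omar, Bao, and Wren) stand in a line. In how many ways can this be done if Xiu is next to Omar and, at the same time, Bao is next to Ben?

Treat {Xiu,Omar} as one block (2 orders) and {Bao,Ben} as another (2 orders).
That leaves 4 units to arrange: 2 × 2 × 4! = 4 × 24 = 96.

96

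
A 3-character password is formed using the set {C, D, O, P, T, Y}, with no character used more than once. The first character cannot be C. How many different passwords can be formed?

100

The first character has 6−1 = 5 choices (anything except C).
The remaining 2 characters are filled from the other 5 symbols without repetition: 5 × 4 = 20.
Total: 5 × 20 = 100.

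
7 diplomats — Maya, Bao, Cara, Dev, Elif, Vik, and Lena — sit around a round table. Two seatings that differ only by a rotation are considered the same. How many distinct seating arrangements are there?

Seat Maya anywhere (absorbing the rotational symmetry), then permute the other 6: (6)! = 720.

720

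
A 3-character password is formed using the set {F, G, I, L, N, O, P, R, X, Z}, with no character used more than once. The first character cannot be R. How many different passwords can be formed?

648

The first character has 10−1 = 9 choices (anything except R).
The remaining 2 characters are filled from the other 9 symbols without repetition: 9 × 8 = 72.
Total: 9 × 72 = 648.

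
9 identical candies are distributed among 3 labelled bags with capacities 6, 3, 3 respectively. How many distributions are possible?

10

By stars and bars, unrestricted non-negative solutions to x_1+…+x_3 = 9 number C(9+2,2) = 55.
Subtract solutions that violate a single cap (substitute x_i' = x_i − (cap_i+1)): x_1 ≥ 7 gives C(4,2) = 6; x_2 ≥ 4 gives C(7,2) = 21; x_3 ≥ 4 gives C(7,2) = 21. Together 48.
Add back pairs where two caps are both exceeded: 0 + 0 + 3 = 3.
By inclusion–exclusion the count is 55 − 48 + 3 = 10.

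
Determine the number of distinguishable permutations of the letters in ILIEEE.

ILIEEE has 6 letters with E appearing 3 times and I appearing twice.
The number of distinct arrangements is 6!/(3!·2!) = 720/12 = 60.

60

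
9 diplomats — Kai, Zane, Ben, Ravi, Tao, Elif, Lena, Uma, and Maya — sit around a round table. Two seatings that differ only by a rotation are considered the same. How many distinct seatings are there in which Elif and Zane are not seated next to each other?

30240

Without the restriction there are (8)! = 40320 seatings.
Those with Elif next to Zane: fuse the pair into one unit and seat 8 units around a circle — 2·(7)! = 10080.
Subtracting, 40320 − 10080 = 30240.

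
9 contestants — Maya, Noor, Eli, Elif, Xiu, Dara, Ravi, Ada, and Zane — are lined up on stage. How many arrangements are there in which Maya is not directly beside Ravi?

Of the 9! = 362880 arrangements, those with Maya and Ravi adjacent number 2 × 8! = 80640 (treat the pair as a block with 2 internal orders).
So 362880 − 80640 = 282240 arrangements keep them apart.

282240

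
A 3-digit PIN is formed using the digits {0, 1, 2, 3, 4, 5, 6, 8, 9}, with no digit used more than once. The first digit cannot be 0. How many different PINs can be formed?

448

The first digit has 9−1 = 8 choices (anything except 0).
The remaining 2 digits are filled from the other 8 symbols without repetition: 8 × 7 = 56.
Total: 8 × 56 = 448.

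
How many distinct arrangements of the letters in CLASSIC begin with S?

360

With the first slot taken by S, it remains to arrange the other 6 letters (CLASIC).
Those 6 letters have C appearing twice, giving (6)!/(2!) = 360.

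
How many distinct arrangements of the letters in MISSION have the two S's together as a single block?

Treat the 2 copies of S as a single block. The multiset to arrange is then {SS, I, I, M, N, O}, 6 items in all.
That gives (6)!/(2!) = 360 arrangements.

360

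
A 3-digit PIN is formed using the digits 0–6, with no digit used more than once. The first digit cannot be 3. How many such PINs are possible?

180

The first digit has 7−1 = 6 choices (anything except 3).
The remaining 2 digits are filled from the other 6 symbols without repetition: 6 × 5 = 30.
Total: 6 × 30 = 180.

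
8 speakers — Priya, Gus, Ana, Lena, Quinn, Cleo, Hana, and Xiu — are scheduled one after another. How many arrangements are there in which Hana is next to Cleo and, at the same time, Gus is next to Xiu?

2880

Treat {Hana,Cleo} as one block (2 orders) and {Gus,Xiu} as another (2 orders).
That leaves 6 units to arrange: 2 × 2 × 6! = 4 × 720 = 2880.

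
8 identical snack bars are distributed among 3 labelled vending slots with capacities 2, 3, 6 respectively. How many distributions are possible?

9

Without the upper bounds there are C(10,2) = 45 ways to split 8 among 3 vending slots.
Subtract solutions that violate a single cap (substitute x_i' = x_i − (cap_i+1)): x_1 ≥ 3 gives C(7,2) = 21; x_2 ≥ 4 gives C(6,2) = 15; x_3 ≥ 7 gives C(3,2) = 3. Together 39.
Add back pairs where two caps are both exceeded: 3 + 0 + 0 = 3.
By inclusion–exclusion the count is 45 − 39 + 3 = 9.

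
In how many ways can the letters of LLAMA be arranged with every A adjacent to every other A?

12

Treat the 2 copies of A as a single block. The multiset to arrange is then {AA, L, L, M}, 4 items in all.
That gives (4)!/(2!) = 12 arrangements.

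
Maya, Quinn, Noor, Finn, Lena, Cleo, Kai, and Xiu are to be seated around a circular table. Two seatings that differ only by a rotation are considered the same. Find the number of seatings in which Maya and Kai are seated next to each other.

1440

Treat {Maya, Kai} as one unit (2 internal orders) and seat the resulting 7 units around the table: (6)! circular arrangements.
So 2 × (6)! = 2 × 720 = 1440.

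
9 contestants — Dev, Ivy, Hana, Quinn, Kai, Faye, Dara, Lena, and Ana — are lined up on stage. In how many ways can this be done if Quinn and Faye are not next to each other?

282240

Of the 9! = 362880 arrangements, those with Quinn and Faye adjacent number 2 × 8! = 80640 (treat the pair as a block with 2 internal orders).
Complementary counting: 362880 − 80640 = 282240.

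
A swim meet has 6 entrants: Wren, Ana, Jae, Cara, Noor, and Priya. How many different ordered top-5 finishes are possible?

This is an ordered selection of 5 from 6: P(6,5).
That gives 6 × 5 × 4 × 3 × 2 = 720.

720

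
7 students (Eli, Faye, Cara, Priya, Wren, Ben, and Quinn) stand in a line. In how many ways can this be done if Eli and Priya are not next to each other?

Of the 7! = 5040 arrangements, those with Eli and Priya adjacent number 2 × 6! = 1440 (treat the pair as a block with 2 internal orders).
So 5040 − 1440 = 3600 arrangements keep them apart.

3600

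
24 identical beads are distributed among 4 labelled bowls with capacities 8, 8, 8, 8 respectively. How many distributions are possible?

165

Without the upper bounds there are C(27,3) = 2925 ways to split 24 among 4 bowls.
Subtract solutions that violate a single cap (substitute x_i' = x_i − (cap_i+1)): x_1 ≥ 9 gives C(18,3) = 816; x_2 ≥ 9 gives C(18,3) = 816; x_3 ≥ 9 gives C(18,3) = 816; x_4 ≥ 9 gives C(18,3) = 816. Together 3264.
Add back pairs where two caps are both exceeded: 84 + 84 + 84 + 84 + 84 + 84 = 504.
By inclusion–exclusion the count is 2925 − 3264 + 504 = 165.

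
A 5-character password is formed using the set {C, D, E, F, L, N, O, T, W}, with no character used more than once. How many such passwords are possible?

With no repetition, fill the 5 characters in order: 9 choices, then 8, down to 5.
That product is 9 × 8 × 7 × 6 × 5 = 15120.

15120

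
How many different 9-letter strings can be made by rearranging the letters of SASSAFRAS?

2520

SASSAFRAS has 9 letters with A appearing 3 times and S appearing 4 times.
Dividing 9! = 362880 by 4!·3! = 144 for the repeated letters gives 2520.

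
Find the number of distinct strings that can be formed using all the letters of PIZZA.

60

PIZZA has 5 letters with Z appearing twice.
The number of distinct arrangements is 5!/(2!) = 120/2 = 60.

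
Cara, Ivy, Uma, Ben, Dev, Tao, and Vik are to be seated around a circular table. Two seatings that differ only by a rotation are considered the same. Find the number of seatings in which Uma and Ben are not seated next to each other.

All circular seatings of 7 people number (6)! = 720.
Seatings with Uma beside Ben: treat them as a block with 2 internal orders, giving 2 × (5)! = 240.
Subtracting, 720 − 240 = 480.

480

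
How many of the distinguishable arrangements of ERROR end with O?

4

With the last slot taken by O, it remains to arrange the other 4 letters (ERRR).
Those 4 letters have R appearing 3 times, giving (4)!/(3!) = 4.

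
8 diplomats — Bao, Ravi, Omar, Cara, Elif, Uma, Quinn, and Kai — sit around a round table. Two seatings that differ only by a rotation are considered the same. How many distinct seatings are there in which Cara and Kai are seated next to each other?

1440

Treat {Cara, Kai} as one unit (2 internal orders) and seat the resulting 7 units around the table: (6)! circular arrangements.
So 2 × (6)! = 2 × 720 = 1440.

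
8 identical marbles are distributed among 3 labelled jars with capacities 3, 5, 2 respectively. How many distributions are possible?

6

Without the upper bounds there are C(10,2) = 45 ways to split 8 among 3 jars.
Subtract solutions that violate a single cap (substitute x_i' = x_i − (cap_i+1)): x_1 ≥ 4 gives C(6,2) = 15; x_2 ≥ 6 gives C(4,2) = 6; x_3 ≥ 3 gives C(7,2) = 21. Together 42.
Add back pairs where two caps are both exceeded: 0 + 3 + 0 = 3.
By inclusion–exclusion the count is 45 − 42 + 3 = 6.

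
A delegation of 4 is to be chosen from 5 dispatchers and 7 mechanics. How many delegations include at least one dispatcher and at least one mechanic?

Unrestricted: C(12,4) = 495 ways to pick any 4 of the 12.
Selections missing a whole group: no dispatchers → C(7,4) = 35; no mechanics → C(5,4) = 5.
Both groups omitted at once is impossible, so 495 − 40 = 455.

455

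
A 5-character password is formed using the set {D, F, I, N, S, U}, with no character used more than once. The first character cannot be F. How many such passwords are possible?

The first character has 6−1 = 5 choices (anything except F).
The remaining 4 characters are filled from the other 5 symbols without repetition: 5 × 4 × 3 × 2 = 120.
Total: 5 × 120 = 600.

600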